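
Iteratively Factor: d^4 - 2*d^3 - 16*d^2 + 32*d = (d)*(d^3 - 2*d^2 - 16*d + 32) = d*(d + 4)*(d^2 - 6*d + 8) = d*(d - 4)*(d + 4)*(d - 2)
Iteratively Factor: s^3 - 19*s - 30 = (s + 3)*(s^2 - 3*s - 10) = (s - 5)*(s + 3)*(s + 2)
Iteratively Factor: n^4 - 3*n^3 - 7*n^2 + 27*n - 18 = (n - 3)*(n^3 - 7*n + 6) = (n - 3)*(n - 1)*(n^2 + n - 6) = (n - 3)*(n - 2)*(n - 1)*(n + 3)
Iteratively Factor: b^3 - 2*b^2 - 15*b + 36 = (b - 3)*(b^2 + b - 12) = (b - 3)^2*(b + 4)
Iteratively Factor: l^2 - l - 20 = (l + 4)*(l - 5)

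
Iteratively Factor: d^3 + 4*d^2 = (d)*(d^2 + 4*d) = d*(d + 4)*(d)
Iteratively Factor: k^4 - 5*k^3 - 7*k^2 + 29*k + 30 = (k + 1)*(k^3 - 6*k^2 - k + 30) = (k - 5)*(k + 1)*(k^2 - k - 6) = (k - 5)*(k + 1)*(k + 2)*(k - 3)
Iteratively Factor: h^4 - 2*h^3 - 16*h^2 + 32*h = (h - 4)*(h^3 + 2*h^2 - 8*h) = (h - 4)*(h + 4)*(h^2 - 2*h) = (h - 4)*(h - 2)*(h + 4)*(h)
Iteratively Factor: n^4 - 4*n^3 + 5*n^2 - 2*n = (n)*(n^3 - 4*n^2 + 5*n - 2) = n*(n - 2)*(n^2 - 2*n + 1) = n*(n - 2)*(n - 1)*(n - 1)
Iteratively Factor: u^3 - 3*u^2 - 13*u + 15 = (u - 1)*(u^2 - 2*u - 15) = (u - 1)*(u + 3)*(u - 5)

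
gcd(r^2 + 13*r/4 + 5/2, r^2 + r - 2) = r + 2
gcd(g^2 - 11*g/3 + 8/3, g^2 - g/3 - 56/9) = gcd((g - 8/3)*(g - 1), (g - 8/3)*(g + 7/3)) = g - 8/3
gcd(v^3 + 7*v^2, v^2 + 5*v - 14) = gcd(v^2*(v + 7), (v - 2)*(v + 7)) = v + 7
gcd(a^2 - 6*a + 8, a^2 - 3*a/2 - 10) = a - 4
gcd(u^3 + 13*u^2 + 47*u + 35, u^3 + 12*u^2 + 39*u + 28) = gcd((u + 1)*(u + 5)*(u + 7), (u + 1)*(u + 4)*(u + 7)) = u^2 + 8*u + 7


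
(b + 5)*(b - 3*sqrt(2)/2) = b^2 - 3*sqrt(2)*b/2 + 5*b - 15*sqrt(2)/2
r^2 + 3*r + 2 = (r + 1)*(r + 2)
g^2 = g^2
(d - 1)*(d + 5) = d^2 + 4*d - 5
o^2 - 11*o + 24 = (o - 8)*(o - 3)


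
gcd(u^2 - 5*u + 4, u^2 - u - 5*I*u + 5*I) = u - 1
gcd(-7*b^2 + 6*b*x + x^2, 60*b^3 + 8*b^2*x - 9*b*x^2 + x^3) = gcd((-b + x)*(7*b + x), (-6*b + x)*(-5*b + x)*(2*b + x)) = 1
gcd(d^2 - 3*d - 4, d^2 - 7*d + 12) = d - 4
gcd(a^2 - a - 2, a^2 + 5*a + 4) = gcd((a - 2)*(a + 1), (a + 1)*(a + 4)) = a + 1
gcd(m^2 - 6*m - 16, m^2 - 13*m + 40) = m - 8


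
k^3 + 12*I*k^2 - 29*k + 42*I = (k - I)*(k + 6*I)*(k + 7*I)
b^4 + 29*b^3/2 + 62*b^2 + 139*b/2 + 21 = (b + 1/2)*(b + 1)*(b + 6)*(b + 7)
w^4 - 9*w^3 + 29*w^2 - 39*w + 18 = (w - 3)^2*(w - 2)*(w - 1)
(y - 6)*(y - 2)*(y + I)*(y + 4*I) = y^4 - 8*y^3 + 5*I*y^3 + 8*y^2 - 40*I*y^2 + 32*y + 60*I*y - 48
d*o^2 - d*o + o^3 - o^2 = o*(d + o)*(o - 1)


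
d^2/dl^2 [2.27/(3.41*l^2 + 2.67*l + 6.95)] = (-52.791574*l^2 - 41.335338*l + 2.27*(6.82*l + 2.67)*(13.64*l + 5.34) - 107.59573)/(3.41*l^2 + 2.67*l + 6.95)^3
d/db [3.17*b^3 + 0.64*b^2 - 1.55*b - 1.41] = 9.51*b^2 + 1.28*b - 1.55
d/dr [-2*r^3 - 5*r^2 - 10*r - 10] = -6*r^2 - 10*r - 10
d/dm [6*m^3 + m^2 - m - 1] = 18*m^2 + 2*m - 1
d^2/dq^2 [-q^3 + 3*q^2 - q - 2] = 6 - 6*q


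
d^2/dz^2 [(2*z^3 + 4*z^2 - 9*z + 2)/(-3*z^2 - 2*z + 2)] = 34*z*(5*z^2 - 6*z + 6)/(27*z^6 + 54*z^5 - 18*z^4 - 64*z^3 + 12*z^2 + 24*z - 8)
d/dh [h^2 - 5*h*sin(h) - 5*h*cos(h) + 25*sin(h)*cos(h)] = -5*sqrt(2)*h*cos(h + pi/4) + 2*h - 5*sqrt(2)*sin(h + pi/4) + 25*cos(2*h)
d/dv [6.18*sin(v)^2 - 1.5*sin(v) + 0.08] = (12.36*sin(v) - 1.5)*cos(v)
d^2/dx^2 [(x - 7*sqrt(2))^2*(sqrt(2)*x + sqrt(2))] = 6*sqrt(2)*x - 56 + 2*sqrt(2)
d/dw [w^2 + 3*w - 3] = 2*w + 3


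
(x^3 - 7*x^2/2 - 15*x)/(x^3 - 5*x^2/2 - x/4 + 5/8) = 4*x*(2*x^2 - 7*x - 30)/(8*x^3 - 20*x^2 - 2*x + 5)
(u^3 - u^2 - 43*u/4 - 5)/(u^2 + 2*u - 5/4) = (2*u^2 - 7*u - 4)/(2*u - 1)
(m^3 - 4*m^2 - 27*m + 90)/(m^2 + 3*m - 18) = (m^2 - m - 30)/(m + 6)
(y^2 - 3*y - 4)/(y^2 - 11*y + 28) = (y + 1)/(y - 7)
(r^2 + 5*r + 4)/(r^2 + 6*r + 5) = (r + 4)/(r + 5)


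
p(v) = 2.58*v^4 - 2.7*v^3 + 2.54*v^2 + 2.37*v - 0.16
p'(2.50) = 125.70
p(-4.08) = 930.75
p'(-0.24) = 0.54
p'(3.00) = 223.35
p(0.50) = 1.48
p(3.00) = 165.89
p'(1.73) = 40.35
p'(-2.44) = -208.17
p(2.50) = 80.23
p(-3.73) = 665.86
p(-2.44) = 139.85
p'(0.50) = 4.18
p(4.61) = 965.48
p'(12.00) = 16729.89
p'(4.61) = 864.72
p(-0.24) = -0.54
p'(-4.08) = -854.10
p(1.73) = 20.67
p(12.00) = 49227.32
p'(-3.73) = -664.83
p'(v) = 10.32*v^3 - 8.1*v^2 + 5.08*v + 2.37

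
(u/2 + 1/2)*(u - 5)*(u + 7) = u^3/2 + 3*u^2/2 - 33*u/2 - 35/2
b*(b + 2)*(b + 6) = b^3 + 8*b^2 + 12*b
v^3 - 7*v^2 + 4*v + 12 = (v - 6)*(v - 2)*(v + 1)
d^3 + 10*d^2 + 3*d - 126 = (d - 3)*(d + 6)*(d + 7)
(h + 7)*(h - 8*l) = h^2 - 8*h*l + 7*h - 56*l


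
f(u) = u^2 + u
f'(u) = 2*u + 1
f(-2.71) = 4.63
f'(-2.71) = -4.42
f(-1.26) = 0.33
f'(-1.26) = -1.52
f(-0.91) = -0.08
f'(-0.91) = -0.82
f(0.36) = 0.49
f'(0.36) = 1.72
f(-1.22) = 0.27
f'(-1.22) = -1.44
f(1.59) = 4.12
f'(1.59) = 4.18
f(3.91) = 19.20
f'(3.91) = 8.82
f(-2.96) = 5.80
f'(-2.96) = -4.92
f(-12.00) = 132.00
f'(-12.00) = -23.00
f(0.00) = 0.00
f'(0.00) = 1.00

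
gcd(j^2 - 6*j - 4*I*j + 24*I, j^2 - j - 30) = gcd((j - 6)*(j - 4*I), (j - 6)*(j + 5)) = j - 6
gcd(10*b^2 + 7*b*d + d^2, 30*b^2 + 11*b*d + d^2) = 5*b + d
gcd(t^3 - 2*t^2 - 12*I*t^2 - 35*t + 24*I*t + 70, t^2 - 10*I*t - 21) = t - 7*I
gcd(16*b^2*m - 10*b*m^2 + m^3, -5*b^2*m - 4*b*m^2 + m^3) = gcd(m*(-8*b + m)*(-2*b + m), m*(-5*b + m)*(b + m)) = m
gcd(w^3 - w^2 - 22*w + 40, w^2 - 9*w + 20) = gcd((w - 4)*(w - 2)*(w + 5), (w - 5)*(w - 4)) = w - 4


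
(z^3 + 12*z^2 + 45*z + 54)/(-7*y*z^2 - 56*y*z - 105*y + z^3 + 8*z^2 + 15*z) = (-z^2 - 9*z - 18)/(7*y*z + 35*y - z^2 - 5*z)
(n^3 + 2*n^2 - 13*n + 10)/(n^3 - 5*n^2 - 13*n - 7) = (-n^3 - 2*n^2 + 13*n - 10)/(-n^3 + 5*n^2 + 13*n + 7)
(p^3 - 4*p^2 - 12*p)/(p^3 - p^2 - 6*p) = (p - 6)/(p - 3)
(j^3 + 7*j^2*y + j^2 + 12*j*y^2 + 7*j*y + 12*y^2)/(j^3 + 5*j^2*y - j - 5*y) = (j^2 + 7*j*y + 12*y^2)/(j^2 + 5*j*y - j - 5*y)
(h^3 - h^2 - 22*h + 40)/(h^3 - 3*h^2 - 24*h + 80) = (h - 2)/(h - 4)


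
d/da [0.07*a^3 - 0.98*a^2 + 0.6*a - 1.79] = 0.21*a^2 - 1.96*a + 0.6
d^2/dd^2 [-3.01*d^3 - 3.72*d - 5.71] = -18.06*d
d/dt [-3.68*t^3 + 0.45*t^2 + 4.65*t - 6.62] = -11.04*t^2 + 0.9*t + 4.65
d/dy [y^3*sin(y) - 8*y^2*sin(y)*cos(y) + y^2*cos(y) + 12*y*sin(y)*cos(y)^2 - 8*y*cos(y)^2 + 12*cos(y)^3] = y^3*cos(y) + 2*y^2*sin(y) - 16*y^2*cos(y)^2 + 8*y^2 + 36*y*cos(y)^3 - 22*y*cos(y) - 24*sin(y)*cos(y)^2 - 8*cos(y)^2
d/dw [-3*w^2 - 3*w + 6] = -6*w - 3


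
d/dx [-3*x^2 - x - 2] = -6*x - 1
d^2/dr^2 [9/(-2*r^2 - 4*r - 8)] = 9*(r^2 + 2*r - 4*(r + 1)^2 + 4)/(r^2 + 2*r + 4)^3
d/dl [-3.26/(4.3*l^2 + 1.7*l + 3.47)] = (28.036*l + 5.542)/(4.3*l^2 + 1.7*l + 3.47)^2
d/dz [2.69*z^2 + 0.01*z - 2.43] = 5.38*z + 0.01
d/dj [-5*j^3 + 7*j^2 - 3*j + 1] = -15*j^2 + 14*j - 3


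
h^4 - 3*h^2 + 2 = (h - 1)*(h + 1)*(h - sqrt(2))*(h + sqrt(2))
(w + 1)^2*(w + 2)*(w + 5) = w^4 + 9*w^3 + 25*w^2 + 27*w + 10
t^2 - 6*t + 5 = (t - 5)*(t - 1)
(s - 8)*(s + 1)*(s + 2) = s^3 - 5*s^2 - 22*s - 16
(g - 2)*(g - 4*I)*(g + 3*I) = g^3 - 2*g^2 - I*g^2 + 12*g + 2*I*g - 24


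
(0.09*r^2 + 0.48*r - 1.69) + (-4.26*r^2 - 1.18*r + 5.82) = -4.17*r^2 - 0.7*r + 4.13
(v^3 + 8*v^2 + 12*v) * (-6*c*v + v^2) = -6*c*v^4 - 48*c*v^3 - 72*c*v^2 + v^5 + 8*v^4 + 12*v^3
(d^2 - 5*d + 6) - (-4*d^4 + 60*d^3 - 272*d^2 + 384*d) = 4*d^4 - 60*d^3 + 273*d^2 - 389*d + 6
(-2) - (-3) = 1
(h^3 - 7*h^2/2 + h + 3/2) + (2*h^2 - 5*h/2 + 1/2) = h^3 - 3*h^2/2 - 3*h/2 + 2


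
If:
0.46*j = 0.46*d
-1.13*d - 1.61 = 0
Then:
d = -1.42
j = -1.42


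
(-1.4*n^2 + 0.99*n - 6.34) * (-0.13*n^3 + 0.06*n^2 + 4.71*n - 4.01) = 0.182*n^5 - 0.2127*n^4 - 5.7104*n^3 + 9.8965*n^2 - 33.8313*n + 25.4234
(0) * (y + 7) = 0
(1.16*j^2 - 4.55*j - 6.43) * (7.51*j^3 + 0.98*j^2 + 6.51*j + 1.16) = 8.7116*j^5 - 33.0337*j^4 - 45.1967*j^3 - 34.5763*j^2 - 47.1373*j - 7.4588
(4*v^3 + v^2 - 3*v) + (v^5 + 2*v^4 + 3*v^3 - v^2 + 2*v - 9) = v^5 + 2*v^4 + 7*v^3 - v - 9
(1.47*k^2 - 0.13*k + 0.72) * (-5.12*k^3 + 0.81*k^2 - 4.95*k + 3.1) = -7.5264*k^5 + 1.8563*k^4 - 11.0682*k^3 + 5.7837*k^2 - 3.967*k + 2.232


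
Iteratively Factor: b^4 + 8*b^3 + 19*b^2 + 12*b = (b + 3)*(b^3 + 5*b^2 + 4*b) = b*(b + 3)*(b^2 + 5*b + 4) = b*(b + 3)*(b + 4)*(b + 1)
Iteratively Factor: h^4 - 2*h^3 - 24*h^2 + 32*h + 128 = (h + 4)*(h^3 - 6*h^2 + 32) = (h + 2)*(h + 4)*(h^2 - 8*h + 16) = (h - 4)*(h + 2)*(h + 4)*(h - 4)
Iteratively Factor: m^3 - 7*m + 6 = (m + 3)*(m^2 - 3*m + 2) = (m - 1)*(m + 3)*(m - 2)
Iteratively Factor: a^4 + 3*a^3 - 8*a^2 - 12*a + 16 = (a + 4)*(a^3 - a^2 - 4*a + 4) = (a - 1)*(a + 4)*(a^2 - 4) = (a - 1)*(a + 2)*(a + 4)*(a - 2)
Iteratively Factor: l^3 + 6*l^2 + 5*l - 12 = (l + 4)*(l^2 + 2*l - 3) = (l + 3)*(l + 4)*(l - 1)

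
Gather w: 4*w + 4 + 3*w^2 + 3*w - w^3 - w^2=-w^3 + 2*w^2 + 7*w + 4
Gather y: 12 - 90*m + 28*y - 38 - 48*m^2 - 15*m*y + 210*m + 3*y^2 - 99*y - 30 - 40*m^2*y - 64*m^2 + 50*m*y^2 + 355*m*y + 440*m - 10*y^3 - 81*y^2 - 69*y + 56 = -112*m^2 + 560*m - 10*y^3 + y^2*(50*m - 78) + y*(-40*m^2 + 340*m - 140)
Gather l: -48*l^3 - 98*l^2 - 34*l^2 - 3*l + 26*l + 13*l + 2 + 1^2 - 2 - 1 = -48*l^3 - 132*l^2 + 36*l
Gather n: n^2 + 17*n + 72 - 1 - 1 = n^2 + 17*n + 70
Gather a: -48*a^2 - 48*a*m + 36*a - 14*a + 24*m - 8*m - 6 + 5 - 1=-48*a^2 + a*(22 - 48*m) + 16*m - 2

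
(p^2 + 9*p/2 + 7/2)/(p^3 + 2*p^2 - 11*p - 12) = (p + 7/2)/(p^2 + p - 12)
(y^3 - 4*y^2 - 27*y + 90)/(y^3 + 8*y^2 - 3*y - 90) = (y - 6)/(y + 6)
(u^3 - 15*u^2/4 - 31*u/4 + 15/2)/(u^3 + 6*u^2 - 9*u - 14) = (4*u^3 - 15*u^2 - 31*u + 30)/(4*(u^3 + 6*u^2 - 9*u - 14))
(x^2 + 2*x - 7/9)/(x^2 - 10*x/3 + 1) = (x + 7/3)/(x - 3)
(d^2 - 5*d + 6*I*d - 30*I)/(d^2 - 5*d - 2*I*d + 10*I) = (d + 6*I)/(d - 2*I)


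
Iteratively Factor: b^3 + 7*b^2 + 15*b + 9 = (b + 3)*(b^2 + 4*b + 3) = (b + 1)*(b + 3)*(b + 3)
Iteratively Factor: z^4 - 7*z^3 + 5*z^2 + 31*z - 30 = (z - 1)*(z^3 - 6*z^2 - z + 30) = (z - 5)*(z - 1)*(z^2 - z - 6) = (z - 5)*(z - 1)*(z + 2)*(z - 3)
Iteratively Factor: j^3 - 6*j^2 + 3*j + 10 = (j + 1)*(j^2 - 7*j + 10) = (j - 5)*(j + 1)*(j - 2)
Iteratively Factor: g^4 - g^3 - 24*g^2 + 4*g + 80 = (g - 5)*(g^3 + 4*g^2 - 4*g - 16) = (g - 5)*(g - 2)*(g^2 + 6*g + 8) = (g - 5)*(g - 2)*(g + 4)*(g + 2)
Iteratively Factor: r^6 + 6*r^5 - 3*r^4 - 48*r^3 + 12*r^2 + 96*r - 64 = (r + 4)*(r^5 + 2*r^4 - 11*r^3 - 4*r^2 + 28*r - 16) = (r - 1)*(r + 4)*(r^4 + 3*r^3 - 8*r^2 - 12*r + 16) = (r - 1)^2*(r + 4)*(r^3 + 4*r^2 - 4*r - 16) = (r - 1)^2*(r + 2)*(r + 4)*(r^2 + 2*r - 8) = (r - 1)^2*(r + 2)*(r + 4)^2*(r - 2)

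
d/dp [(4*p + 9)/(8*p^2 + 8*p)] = (-4*p^2 - 18*p - 9)/(8*p^2*(p^2 + 2*p + 1))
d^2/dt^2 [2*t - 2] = 0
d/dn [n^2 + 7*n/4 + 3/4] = 2*n + 7/4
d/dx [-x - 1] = -1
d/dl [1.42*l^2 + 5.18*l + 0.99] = 2.84*l + 5.18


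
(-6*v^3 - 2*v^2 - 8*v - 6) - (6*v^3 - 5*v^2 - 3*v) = -12*v^3 + 3*v^2 - 5*v - 6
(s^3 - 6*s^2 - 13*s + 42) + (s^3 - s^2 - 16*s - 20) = 2*s^3 - 7*s^2 - 29*s + 22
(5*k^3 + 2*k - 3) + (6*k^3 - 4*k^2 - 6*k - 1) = 11*k^3 - 4*k^2 - 4*k - 4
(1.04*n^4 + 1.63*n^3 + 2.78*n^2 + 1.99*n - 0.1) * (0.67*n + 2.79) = 0.6968*n^5 + 3.9937*n^4 + 6.4103*n^3 + 9.0895*n^2 + 5.4851*n - 0.279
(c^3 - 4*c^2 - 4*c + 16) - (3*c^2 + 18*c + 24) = c^3 - 7*c^2 - 22*c - 8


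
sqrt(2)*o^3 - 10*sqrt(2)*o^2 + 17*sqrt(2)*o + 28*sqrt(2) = (o - 7)*(o - 4)*(sqrt(2)*o + sqrt(2))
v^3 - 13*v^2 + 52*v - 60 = (v - 6)*(v - 5)*(v - 2)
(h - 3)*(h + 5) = h^2 + 2*h - 15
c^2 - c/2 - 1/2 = (c - 1)*(c + 1/2)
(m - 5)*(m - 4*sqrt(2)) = m^2 - 4*sqrt(2)*m - 5*m + 20*sqrt(2)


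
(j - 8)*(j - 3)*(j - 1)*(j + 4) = j^4 - 8*j^3 - 13*j^2 + 116*j - 96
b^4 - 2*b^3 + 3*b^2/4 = b^2*(b - 3/2)*(b - 1/2)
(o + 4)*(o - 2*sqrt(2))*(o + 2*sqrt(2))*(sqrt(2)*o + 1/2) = sqrt(2)*o^4 + o^3/2 + 4*sqrt(2)*o^3 - 8*sqrt(2)*o^2 + 2*o^2 - 32*sqrt(2)*o - 4*o - 16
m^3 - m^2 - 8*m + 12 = (m - 2)^2*(m + 3)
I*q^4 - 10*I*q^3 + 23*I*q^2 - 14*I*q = q*(q - 7)*(q - 2)*(I*q - I)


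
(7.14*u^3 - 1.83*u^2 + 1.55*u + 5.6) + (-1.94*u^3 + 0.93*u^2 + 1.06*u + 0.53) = 5.2*u^3 - 0.9*u^2 + 2.61*u + 6.13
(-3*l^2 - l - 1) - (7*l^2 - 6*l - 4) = -10*l^2 + 5*l + 3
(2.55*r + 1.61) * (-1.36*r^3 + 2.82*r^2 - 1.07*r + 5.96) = -3.468*r^4 + 5.0014*r^3 + 1.8117*r^2 + 13.4753*r + 9.5956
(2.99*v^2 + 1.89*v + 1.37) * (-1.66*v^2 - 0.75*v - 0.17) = -4.9634*v^4 - 5.3799*v^3 - 4.2*v^2 - 1.3488*v - 0.2329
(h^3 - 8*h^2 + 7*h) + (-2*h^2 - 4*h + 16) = h^3 - 10*h^2 + 3*h + 16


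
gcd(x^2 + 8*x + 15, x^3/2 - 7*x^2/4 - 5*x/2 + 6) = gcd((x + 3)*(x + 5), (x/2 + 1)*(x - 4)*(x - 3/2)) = 1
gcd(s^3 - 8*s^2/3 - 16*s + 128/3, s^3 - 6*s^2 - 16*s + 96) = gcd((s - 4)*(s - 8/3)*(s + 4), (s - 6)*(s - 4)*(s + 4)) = s^2 - 16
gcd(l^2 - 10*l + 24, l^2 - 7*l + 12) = l - 4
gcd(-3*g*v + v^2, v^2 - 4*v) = v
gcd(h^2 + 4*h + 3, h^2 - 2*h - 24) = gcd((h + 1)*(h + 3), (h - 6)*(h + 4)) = 1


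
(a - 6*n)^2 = a^2 - 12*a*n + 36*n^2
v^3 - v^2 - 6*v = v*(v - 3)*(v + 2)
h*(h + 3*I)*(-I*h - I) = -I*h^3 + 3*h^2 - I*h^2 + 3*h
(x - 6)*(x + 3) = x^2 - 3*x - 18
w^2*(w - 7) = w^3 - 7*w^2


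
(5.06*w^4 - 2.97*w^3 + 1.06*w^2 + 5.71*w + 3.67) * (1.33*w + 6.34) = 6.7298*w^5 + 28.1303*w^4 - 17.42*w^3 + 14.3147*w^2 + 41.0825*w + 23.2678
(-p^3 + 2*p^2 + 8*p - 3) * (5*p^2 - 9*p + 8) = -5*p^5 + 19*p^4 + 14*p^3 - 71*p^2 + 91*p - 24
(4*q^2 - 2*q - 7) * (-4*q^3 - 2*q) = -16*q^5 + 8*q^4 + 20*q^3 + 4*q^2 + 14*q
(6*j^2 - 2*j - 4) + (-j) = 6*j^2 - 3*j - 4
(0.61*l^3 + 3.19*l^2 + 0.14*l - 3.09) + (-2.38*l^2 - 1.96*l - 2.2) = 0.61*l^3 + 0.81*l^2 - 1.82*l - 5.29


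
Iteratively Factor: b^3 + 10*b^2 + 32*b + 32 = (b + 2)*(b^2 + 8*b + 16) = (b + 2)*(b + 4)*(b + 4)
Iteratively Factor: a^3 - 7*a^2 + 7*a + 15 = (a - 3)*(a^2 - 4*a - 5) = (a - 5)*(a - 3)*(a + 1)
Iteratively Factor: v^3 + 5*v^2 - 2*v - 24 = (v + 4)*(v^2 + v - 6) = (v - 2)*(v + 4)*(v + 3)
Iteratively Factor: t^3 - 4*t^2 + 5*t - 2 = (t - 1)*(t^2 - 3*t + 2) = (t - 1)^2*(t - 2)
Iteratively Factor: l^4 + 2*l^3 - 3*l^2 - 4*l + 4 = (l + 2)*(l^3 - 3*l + 2) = (l - 1)*(l + 2)*(l^2 + l - 2) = (l - 1)^2*(l + 2)*(l + 2)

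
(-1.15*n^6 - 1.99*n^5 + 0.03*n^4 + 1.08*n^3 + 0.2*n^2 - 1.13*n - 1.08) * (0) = 0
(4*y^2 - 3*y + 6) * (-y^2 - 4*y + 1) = -4*y^4 - 13*y^3 + 10*y^2 - 27*y + 6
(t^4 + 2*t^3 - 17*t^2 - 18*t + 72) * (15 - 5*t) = -5*t^5 + 5*t^4 + 115*t^3 - 165*t^2 - 630*t + 1080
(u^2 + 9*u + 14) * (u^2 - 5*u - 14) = u^4 + 4*u^3 - 45*u^2 - 196*u - 196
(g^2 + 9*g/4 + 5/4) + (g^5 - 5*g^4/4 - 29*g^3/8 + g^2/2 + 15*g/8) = g^5 - 5*g^4/4 - 29*g^3/8 + 3*g^2/2 + 33*g/8 + 5/4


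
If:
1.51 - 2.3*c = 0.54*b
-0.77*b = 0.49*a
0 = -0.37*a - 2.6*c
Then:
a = -2.25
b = 1.43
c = 0.32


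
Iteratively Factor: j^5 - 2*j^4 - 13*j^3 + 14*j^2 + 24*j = (j - 2)*(j^4 - 13*j^2 - 12*j) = (j - 2)*(j + 1)*(j^3 - j^2 - 12*j) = (j - 4)*(j - 2)*(j + 1)*(j^2 + 3*j) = (j - 4)*(j - 2)*(j + 1)*(j + 3)*(j)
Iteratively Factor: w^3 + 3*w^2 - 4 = (w + 2)*(w^2 + w - 2) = (w + 2)^2*(w - 1)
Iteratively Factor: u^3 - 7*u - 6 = (u - 3)*(u^2 + 3*u + 2) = (u - 3)*(u + 1)*(u + 2)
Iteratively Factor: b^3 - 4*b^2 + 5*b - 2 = (b - 2)*(b^2 - 2*b + 1) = (b - 2)*(b - 1)*(b - 1)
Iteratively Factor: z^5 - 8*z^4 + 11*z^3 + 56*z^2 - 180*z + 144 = (z - 2)*(z^4 - 6*z^3 - z^2 + 54*z - 72) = (z - 2)^2*(z^3 - 4*z^2 - 9*z + 36) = (z - 2)^2*(z + 3)*(z^2 - 7*z + 12) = (z - 4)*(z - 2)^2*(z + 3)*(z - 3)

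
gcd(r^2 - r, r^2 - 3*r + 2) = r - 1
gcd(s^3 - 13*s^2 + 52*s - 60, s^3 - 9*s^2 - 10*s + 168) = s - 6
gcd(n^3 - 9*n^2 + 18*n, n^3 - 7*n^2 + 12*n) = n^2 - 3*n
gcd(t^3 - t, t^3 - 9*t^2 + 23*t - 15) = t - 1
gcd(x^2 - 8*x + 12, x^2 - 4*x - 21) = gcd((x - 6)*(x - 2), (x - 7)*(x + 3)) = 1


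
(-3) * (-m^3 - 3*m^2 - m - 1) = 3*m^3 + 9*m^2 + 3*m + 3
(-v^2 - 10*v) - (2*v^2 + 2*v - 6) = -3*v^2 - 12*v + 6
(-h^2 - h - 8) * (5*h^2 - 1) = -5*h^4 - 5*h^3 - 39*h^2 + h + 8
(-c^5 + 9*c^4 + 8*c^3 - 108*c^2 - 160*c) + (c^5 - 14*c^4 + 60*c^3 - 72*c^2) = -5*c^4 + 68*c^3 - 180*c^2 - 160*c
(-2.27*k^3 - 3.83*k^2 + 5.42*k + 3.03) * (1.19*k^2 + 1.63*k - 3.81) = -2.7013*k^5 - 8.2578*k^4 + 8.8556*k^3 + 27.0326*k^2 - 15.7113*k - 11.5443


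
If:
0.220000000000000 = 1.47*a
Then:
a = 0.15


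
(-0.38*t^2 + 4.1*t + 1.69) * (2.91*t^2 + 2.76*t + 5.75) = -1.1058*t^4 + 10.8822*t^3 + 14.0489*t^2 + 28.2394*t + 9.7175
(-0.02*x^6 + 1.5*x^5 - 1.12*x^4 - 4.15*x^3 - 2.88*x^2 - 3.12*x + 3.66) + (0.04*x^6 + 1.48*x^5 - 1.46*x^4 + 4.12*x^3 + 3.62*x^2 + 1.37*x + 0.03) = 0.02*x^6 + 2.98*x^5 - 2.58*x^4 - 0.0300000000000002*x^3 + 0.74*x^2 - 1.75*x + 3.69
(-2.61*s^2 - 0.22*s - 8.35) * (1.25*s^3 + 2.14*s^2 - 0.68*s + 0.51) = -3.2625*s^5 - 5.8604*s^4 - 9.1335*s^3 - 19.0505*s^2 + 5.5658*s - 4.2585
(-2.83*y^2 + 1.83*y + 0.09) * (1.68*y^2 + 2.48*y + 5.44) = -4.7544*y^4 - 3.944*y^3 - 10.7056*y^2 + 10.1784*y + 0.4896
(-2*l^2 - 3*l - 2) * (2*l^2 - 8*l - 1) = -4*l^4 + 10*l^3 + 22*l^2 + 19*l + 2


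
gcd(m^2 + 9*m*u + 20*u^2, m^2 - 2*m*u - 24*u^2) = m + 4*u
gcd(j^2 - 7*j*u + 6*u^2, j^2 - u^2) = -j + u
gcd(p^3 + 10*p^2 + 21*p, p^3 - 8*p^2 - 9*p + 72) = p + 3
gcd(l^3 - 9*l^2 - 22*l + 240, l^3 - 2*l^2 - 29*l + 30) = l^2 - l - 30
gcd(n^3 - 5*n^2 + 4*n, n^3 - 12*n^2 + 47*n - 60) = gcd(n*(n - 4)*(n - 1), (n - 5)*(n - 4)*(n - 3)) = n - 4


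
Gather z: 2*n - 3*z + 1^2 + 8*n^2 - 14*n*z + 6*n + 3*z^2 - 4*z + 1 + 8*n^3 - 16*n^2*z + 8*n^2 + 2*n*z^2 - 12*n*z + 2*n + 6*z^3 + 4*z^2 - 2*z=8*n^3 + 16*n^2 + 10*n + 6*z^3 + z^2*(2*n + 7) + z*(-16*n^2 - 26*n - 9) + 2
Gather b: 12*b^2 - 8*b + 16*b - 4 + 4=12*b^2 + 8*b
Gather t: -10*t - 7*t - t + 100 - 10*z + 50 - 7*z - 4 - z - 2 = -18*t - 18*z + 144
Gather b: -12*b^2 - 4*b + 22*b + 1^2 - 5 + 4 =-12*b^2 + 18*b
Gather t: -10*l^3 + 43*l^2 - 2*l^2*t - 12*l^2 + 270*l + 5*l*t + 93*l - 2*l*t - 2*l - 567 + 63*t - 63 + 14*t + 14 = -10*l^3 + 31*l^2 + 361*l + t*(-2*l^2 + 3*l + 77) - 616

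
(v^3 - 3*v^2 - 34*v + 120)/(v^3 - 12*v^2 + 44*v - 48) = (v^2 + v - 30)/(v^2 - 8*v + 12)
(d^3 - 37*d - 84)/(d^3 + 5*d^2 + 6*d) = (d^2 - 3*d - 28)/(d*(d + 2))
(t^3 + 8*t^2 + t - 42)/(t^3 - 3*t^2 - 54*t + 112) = (t + 3)/(t - 8)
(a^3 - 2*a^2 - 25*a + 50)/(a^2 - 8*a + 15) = (a^2 + 3*a - 10)/(a - 3)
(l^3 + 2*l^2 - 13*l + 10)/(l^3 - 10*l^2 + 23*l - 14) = (l + 5)/(l - 7)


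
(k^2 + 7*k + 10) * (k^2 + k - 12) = k^4 + 8*k^3 + 5*k^2 - 74*k - 120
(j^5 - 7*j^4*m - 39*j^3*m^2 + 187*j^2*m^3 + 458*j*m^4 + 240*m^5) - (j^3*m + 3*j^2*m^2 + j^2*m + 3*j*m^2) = j^5 - 7*j^4*m - 39*j^3*m^2 - j^3*m + 187*j^2*m^3 - 3*j^2*m^2 - j^2*m + 458*j*m^4 - 3*j*m^2 + 240*m^5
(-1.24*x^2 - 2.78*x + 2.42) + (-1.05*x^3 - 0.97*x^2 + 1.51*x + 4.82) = -1.05*x^3 - 2.21*x^2 - 1.27*x + 7.24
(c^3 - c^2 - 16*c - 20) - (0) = c^3 - c^2 - 16*c - 20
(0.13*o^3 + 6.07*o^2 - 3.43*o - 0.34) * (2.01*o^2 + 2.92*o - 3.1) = 0.2613*o^5 + 12.5803*o^4 + 10.4271*o^3 - 29.516*o^2 + 9.6402*o + 1.054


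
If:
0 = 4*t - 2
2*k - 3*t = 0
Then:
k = 3/4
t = 1/2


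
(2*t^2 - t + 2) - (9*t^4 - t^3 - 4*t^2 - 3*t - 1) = -9*t^4 + t^3 + 6*t^2 + 2*t + 3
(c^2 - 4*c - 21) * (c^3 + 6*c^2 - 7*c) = c^5 + 2*c^4 - 52*c^3 - 98*c^2 + 147*c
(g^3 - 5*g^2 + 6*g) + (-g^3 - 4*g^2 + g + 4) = -9*g^2 + 7*g + 4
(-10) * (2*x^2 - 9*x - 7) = -20*x^2 + 90*x + 70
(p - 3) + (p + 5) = 2*p + 2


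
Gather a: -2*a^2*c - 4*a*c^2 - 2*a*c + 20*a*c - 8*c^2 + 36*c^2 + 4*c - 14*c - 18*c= -2*a^2*c + a*(-4*c^2 + 18*c) + 28*c^2 - 28*c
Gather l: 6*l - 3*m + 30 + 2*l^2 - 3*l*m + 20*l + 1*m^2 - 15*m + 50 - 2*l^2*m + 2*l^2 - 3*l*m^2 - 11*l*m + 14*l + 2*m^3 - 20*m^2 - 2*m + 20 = l^2*(4 - 2*m) + l*(-3*m^2 - 14*m + 40) + 2*m^3 - 19*m^2 - 20*m + 100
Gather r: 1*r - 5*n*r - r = -5*n*r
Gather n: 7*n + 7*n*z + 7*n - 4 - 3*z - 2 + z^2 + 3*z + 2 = n*(7*z + 14) + z^2 - 4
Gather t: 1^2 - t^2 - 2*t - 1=-t^2 - 2*t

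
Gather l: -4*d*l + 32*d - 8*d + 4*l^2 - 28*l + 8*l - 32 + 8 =24*d + 4*l^2 + l*(-4*d - 20) - 24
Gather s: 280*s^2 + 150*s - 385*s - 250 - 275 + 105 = 280*s^2 - 235*s - 420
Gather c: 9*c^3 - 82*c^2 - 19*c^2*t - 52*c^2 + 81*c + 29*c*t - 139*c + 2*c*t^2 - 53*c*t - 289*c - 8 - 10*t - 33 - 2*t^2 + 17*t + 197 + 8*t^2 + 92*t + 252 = 9*c^3 + c^2*(-19*t - 134) + c*(2*t^2 - 24*t - 347) + 6*t^2 + 99*t + 408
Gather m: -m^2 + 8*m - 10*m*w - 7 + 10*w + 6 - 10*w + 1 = -m^2 + m*(8 - 10*w)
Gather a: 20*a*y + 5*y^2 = 20*a*y + 5*y^2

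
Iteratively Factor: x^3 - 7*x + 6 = (x - 2)*(x^2 + 2*x - 3) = (x - 2)*(x + 3)*(x - 1)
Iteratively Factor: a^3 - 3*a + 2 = (a + 2)*(a^2 - 2*a + 1) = (a - 1)*(a + 2)*(a - 1)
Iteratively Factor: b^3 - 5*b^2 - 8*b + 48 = (b - 4)*(b^2 - b - 12) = (b - 4)^2*(b + 3)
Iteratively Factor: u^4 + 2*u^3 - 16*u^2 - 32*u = (u + 4)*(u^3 - 2*u^2 - 8*u) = u*(u + 4)*(u^2 - 2*u - 8) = u*(u - 4)*(u + 4)*(u + 2)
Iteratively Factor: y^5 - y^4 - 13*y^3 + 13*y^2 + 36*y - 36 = (y + 2)*(y^4 - 3*y^3 - 7*y^2 + 27*y - 18) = (y + 2)*(y + 3)*(y^3 - 6*y^2 + 11*y - 6) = (y - 2)*(y + 2)*(y + 3)*(y^2 - 4*y + 3) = (y - 3)*(y - 2)*(y + 2)*(y + 3)*(y - 1)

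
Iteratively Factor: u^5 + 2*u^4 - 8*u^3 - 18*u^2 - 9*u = (u - 3)*(u^4 + 5*u^3 + 7*u^2 + 3*u) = (u - 3)*(u + 3)*(u^3 + 2*u^2 + u) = (u - 3)*(u + 1)*(u + 3)*(u^2 + u) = u*(u - 3)*(u + 1)*(u + 3)*(u + 1)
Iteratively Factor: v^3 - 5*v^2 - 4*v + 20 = (v - 5)*(v^2 - 4) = (v - 5)*(v - 2)*(v + 2)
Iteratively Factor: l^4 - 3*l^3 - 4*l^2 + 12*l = (l - 3)*(l^3 - 4*l) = (l - 3)*(l + 2)*(l^2 - 2*l) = (l - 3)*(l - 2)*(l + 2)*(l)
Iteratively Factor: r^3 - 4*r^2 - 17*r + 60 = (r - 3)*(r^2 - r - 20) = (r - 3)*(r + 4)*(r - 5)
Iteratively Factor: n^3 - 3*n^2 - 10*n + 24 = (n - 4)*(n^2 + n - 6) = (n - 4)*(n - 2)*(n + 3)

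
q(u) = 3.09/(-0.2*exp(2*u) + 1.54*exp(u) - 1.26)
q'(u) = 3.09*(0.4*exp(2*u) - 1.54*exp(u))/(-0.2*exp(2*u) + 1.54*exp(u) - 1.26)^2 = (1.236*exp(u) - 4.7586)*exp(u)/(0.2*exp(2*u) - 1.54*exp(u) + 1.26)^2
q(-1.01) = -4.26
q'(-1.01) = -2.98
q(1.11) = 1.97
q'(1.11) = -1.24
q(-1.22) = -3.76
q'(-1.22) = -1.92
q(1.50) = 1.90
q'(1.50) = 1.33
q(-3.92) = -2.51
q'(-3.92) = -0.06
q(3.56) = -0.02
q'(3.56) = 0.04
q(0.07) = 19.12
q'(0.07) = -140.98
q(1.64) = 2.27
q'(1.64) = 4.47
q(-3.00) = -2.61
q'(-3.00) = -0.17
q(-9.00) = -2.45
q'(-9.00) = 0.00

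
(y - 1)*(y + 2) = y^2 + y - 2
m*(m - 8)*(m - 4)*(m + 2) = m^4 - 10*m^3 + 8*m^2 + 64*m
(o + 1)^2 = o^2 + 2*o + 1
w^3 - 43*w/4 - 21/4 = (w - 7/2)*(w + 1/2)*(w + 3)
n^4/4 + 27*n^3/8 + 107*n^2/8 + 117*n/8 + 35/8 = (n/4 + 1/4)*(n + 1/2)*(n + 5)*(n + 7)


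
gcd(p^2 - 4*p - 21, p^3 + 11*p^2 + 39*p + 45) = p + 3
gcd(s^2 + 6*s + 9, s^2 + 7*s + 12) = s + 3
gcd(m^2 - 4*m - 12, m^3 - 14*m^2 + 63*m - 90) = m - 6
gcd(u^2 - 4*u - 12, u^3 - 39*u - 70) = u + 2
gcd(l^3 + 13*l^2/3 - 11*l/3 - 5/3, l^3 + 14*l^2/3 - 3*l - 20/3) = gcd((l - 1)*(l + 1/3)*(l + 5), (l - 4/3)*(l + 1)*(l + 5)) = l + 5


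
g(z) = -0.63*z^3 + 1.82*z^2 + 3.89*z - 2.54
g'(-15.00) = -475.96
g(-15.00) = 2474.86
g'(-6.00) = -85.99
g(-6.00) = 175.72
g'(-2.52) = -17.29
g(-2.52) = 9.30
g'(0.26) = 4.71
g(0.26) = -1.42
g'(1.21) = 5.53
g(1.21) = 3.72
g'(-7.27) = -122.46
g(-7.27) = 307.44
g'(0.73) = 5.54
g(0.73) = 1.02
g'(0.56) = 5.34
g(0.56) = 0.10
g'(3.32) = -4.86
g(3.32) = 7.38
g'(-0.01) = 3.85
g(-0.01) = -2.58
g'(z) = -1.89*z^2 + 3.64*z + 3.89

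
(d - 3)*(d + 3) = d^2 - 9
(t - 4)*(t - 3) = t^2 - 7*t + 12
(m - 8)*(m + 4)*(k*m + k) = k*m^3 - 3*k*m^2 - 36*k*m - 32*k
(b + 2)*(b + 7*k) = b^2 + 7*b*k + 2*b + 14*k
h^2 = h^2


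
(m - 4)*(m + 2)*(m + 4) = m^3 + 2*m^2 - 16*m - 32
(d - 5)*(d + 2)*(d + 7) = d^3 + 4*d^2 - 31*d - 70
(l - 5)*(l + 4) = l^2 - l - 20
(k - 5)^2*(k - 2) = k^3 - 12*k^2 + 45*k - 50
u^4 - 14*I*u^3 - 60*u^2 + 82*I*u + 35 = (u - 7*I)*(u - 5*I)*(u - I)^2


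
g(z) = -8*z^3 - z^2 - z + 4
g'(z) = -24*z^2 - 2*z - 1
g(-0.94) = 10.70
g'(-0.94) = -20.33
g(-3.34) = 294.26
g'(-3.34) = -262.05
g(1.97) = -63.01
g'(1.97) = -98.08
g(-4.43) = 684.31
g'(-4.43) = -463.14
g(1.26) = -14.85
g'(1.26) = -41.62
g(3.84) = -467.57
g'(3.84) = -362.57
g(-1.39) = 24.94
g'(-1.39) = -44.59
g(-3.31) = 286.47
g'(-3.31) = -257.33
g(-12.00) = 13696.00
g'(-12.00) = -3433.00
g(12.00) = -13976.00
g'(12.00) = -3481.00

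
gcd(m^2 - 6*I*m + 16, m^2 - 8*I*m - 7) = 1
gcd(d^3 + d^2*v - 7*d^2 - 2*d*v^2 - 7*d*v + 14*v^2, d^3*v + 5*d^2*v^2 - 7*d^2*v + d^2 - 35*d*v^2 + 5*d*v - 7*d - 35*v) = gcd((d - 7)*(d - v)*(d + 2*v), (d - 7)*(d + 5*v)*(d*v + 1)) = d - 7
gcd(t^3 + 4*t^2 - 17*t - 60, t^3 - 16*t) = t - 4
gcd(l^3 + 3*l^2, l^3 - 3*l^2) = l^2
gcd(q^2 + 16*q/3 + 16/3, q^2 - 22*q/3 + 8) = 1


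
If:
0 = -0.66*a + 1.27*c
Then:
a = 1.92424242424242*c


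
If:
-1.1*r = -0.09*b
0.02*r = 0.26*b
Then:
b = 0.00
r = 0.00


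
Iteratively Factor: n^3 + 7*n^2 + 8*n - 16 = (n - 1)*(n^2 + 8*n + 16) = (n - 1)*(n + 4)*(n + 4)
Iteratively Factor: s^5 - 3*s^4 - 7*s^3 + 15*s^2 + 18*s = (s - 3)*(s^4 - 7*s^2 - 6*s) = (s - 3)*(s + 2)*(s^3 - 2*s^2 - 3*s) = s*(s - 3)*(s + 2)*(s^2 - 2*s - 3) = s*(s - 3)^2*(s + 2)*(s + 1)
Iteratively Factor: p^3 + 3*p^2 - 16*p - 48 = (p - 4)*(p^2 + 7*p + 12) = (p - 4)*(p + 4)*(p + 3)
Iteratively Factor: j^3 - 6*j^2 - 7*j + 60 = (j + 3)*(j^2 - 9*j + 20) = (j - 5)*(j + 3)*(j - 4)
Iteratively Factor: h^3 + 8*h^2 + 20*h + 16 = (h + 4)*(h^2 + 4*h + 4) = (h + 2)*(h + 4)*(h + 2)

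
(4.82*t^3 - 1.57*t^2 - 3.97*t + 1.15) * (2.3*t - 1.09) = 11.086*t^4 - 8.8648*t^3 - 7.4197*t^2 + 6.9723*t - 1.2535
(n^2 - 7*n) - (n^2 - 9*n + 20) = 2*n - 20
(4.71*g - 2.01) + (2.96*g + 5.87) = 7.67*g + 3.86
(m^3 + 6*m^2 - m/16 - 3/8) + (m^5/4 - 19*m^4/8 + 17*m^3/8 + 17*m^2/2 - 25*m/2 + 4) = m^5/4 - 19*m^4/8 + 25*m^3/8 + 29*m^2/2 - 201*m/16 + 29/8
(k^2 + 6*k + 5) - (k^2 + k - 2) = 5*k + 7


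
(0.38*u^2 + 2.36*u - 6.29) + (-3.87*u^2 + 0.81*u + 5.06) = -3.49*u^2 + 3.17*u - 1.23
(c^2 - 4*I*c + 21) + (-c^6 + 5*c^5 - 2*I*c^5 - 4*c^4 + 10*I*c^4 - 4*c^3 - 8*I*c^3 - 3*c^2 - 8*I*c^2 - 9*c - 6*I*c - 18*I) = -c^6 + 5*c^5 - 2*I*c^5 - 4*c^4 + 10*I*c^4 - 4*c^3 - 8*I*c^3 - 2*c^2 - 8*I*c^2 - 9*c - 10*I*c + 21 - 18*I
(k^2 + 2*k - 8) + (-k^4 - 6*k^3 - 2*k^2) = -k^4 - 6*k^3 - k^2 + 2*k - 8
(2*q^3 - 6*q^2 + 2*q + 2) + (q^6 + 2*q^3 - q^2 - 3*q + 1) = q^6 + 4*q^3 - 7*q^2 - q + 3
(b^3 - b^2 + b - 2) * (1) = b^3 - b^2 + b - 2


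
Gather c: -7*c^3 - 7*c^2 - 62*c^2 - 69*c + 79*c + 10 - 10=-7*c^3 - 69*c^2 + 10*c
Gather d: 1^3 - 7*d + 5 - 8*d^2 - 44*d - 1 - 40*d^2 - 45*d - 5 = -48*d^2 - 96*d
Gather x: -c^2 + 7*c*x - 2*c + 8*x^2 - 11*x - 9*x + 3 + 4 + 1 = -c^2 - 2*c + 8*x^2 + x*(7*c - 20) + 8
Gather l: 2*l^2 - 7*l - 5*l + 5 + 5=2*l^2 - 12*l + 10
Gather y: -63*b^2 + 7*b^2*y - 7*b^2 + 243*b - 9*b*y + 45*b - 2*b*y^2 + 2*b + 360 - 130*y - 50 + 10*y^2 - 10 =-70*b^2 + 290*b + y^2*(10 - 2*b) + y*(7*b^2 - 9*b - 130) + 300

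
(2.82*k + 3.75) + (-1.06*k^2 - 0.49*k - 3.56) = -1.06*k^2 + 2.33*k + 0.19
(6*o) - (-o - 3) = 7*o + 3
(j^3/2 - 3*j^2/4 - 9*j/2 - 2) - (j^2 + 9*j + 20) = j^3/2 - 7*j^2/4 - 27*j/2 - 22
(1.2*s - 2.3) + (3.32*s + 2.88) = 4.52*s + 0.58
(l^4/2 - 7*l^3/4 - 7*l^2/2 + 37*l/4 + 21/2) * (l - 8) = l^5/2 - 23*l^4/4 + 21*l^3/2 + 149*l^2/4 - 127*l/2 - 84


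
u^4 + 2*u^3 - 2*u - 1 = (u - 1)*(u + 1)^3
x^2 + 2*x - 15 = (x - 3)*(x + 5)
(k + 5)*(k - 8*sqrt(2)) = k^2 - 8*sqrt(2)*k + 5*k - 40*sqrt(2)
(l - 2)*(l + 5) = l^2 + 3*l - 10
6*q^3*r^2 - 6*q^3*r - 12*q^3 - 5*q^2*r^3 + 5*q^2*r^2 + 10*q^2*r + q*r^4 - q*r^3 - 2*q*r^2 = (-3*q + r)*(-2*q + r)*(r - 2)*(q*r + q)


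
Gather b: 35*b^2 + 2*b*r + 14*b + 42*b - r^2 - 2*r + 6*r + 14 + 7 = 35*b^2 + b*(2*r + 56) - r^2 + 4*r + 21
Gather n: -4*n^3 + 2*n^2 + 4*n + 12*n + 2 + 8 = -4*n^3 + 2*n^2 + 16*n + 10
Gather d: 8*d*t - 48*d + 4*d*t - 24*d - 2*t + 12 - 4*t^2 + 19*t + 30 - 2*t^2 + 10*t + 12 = d*(12*t - 72) - 6*t^2 + 27*t + 54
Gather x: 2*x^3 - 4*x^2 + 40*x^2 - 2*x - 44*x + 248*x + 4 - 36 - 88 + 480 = 2*x^3 + 36*x^2 + 202*x + 360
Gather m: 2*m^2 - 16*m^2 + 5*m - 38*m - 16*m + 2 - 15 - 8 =-14*m^2 - 49*m - 21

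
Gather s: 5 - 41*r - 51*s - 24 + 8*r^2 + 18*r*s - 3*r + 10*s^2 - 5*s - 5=8*r^2 - 44*r + 10*s^2 + s*(18*r - 56) - 24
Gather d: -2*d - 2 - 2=-2*d - 4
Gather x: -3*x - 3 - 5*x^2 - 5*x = -5*x^2 - 8*x - 3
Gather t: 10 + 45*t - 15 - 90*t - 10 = -45*t - 15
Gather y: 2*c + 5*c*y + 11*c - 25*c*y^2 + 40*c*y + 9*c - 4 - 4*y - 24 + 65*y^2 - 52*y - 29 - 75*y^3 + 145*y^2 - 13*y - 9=22*c - 75*y^3 + y^2*(210 - 25*c) + y*(45*c - 69) - 66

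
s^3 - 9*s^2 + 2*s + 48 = (s - 8)*(s - 3)*(s + 2)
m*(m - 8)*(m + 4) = m^3 - 4*m^2 - 32*m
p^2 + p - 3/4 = (p - 1/2)*(p + 3/2)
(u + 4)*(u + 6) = u^2 + 10*u + 24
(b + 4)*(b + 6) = b^2 + 10*b + 24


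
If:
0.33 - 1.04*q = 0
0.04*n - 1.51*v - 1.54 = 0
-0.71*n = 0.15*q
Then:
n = -0.07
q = 0.32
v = -1.02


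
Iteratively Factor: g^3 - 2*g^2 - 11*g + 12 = (g - 1)*(g^2 - g - 12) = (g - 1)*(g + 3)*(g - 4)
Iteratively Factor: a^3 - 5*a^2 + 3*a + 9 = (a - 3)*(a^2 - 2*a - 3) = (a - 3)^2*(a + 1)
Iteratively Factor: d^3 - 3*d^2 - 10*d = (d - 5)*(d^2 + 2*d) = (d - 5)*(d + 2)*(d)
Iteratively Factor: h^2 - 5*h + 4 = (h - 4)*(h - 1)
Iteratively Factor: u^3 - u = (u + 1)*(u^2 - u) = u*(u + 1)*(u - 1)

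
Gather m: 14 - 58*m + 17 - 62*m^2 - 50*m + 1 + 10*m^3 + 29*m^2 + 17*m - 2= 10*m^3 - 33*m^2 - 91*m + 30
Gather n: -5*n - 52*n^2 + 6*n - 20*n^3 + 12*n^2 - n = -20*n^3 - 40*n^2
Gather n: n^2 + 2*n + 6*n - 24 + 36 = n^2 + 8*n + 12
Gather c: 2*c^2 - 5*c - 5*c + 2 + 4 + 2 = 2*c^2 - 10*c + 8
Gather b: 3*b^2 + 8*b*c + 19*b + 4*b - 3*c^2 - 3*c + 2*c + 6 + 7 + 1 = 3*b^2 + b*(8*c + 23) - 3*c^2 - c + 14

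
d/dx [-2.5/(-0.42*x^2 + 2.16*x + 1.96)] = (5.4 - 2.1*x)/(-0.42*x^2 + 2.16*x + 1.96)^2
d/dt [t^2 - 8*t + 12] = 2*t - 8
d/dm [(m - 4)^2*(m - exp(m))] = (m - 4)*(2*m + (1 - exp(m))*(m - 4) - 2*exp(m))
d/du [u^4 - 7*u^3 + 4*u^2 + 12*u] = 4*u^3 - 21*u^2 + 8*u + 12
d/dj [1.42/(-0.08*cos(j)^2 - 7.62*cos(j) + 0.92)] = -(0.2272*cos(j) + 10.8204)*sin(j)/(0.08*cos(j)^2 + 7.62*cos(j) - 0.92)^2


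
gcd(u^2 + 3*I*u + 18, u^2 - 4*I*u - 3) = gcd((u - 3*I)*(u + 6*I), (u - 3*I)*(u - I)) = u - 3*I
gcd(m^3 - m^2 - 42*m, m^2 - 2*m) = m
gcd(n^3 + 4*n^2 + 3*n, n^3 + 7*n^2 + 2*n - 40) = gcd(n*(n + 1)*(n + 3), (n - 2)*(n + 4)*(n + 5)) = 1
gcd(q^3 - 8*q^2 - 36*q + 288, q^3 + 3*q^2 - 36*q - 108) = q^2 - 36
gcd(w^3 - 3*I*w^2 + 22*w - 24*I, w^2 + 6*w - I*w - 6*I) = w - I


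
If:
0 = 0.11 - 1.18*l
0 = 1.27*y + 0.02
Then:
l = 0.09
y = -0.02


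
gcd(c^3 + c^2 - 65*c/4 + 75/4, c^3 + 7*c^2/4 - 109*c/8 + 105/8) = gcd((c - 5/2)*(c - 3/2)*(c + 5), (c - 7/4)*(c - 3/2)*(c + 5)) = c^2 + 7*c/2 - 15/2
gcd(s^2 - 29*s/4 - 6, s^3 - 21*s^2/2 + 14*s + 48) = s - 8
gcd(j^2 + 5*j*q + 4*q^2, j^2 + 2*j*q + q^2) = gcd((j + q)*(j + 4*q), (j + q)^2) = j + q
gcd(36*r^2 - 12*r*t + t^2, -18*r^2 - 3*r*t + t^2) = 6*r - t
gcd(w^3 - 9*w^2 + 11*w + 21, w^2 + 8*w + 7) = w + 1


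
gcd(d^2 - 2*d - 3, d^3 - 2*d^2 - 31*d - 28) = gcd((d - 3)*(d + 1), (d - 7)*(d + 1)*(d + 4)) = d + 1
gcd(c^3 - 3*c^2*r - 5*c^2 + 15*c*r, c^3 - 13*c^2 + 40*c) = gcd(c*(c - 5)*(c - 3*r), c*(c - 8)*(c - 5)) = c^2 - 5*c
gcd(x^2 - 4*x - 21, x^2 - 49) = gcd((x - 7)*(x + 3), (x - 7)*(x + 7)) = x - 7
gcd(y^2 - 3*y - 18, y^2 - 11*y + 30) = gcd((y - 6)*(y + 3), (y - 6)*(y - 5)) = y - 6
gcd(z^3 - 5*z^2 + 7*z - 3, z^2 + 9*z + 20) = 1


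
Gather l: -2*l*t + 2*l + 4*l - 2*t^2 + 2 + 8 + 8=l*(6 - 2*t) - 2*t^2 + 18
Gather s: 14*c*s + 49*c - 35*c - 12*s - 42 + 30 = 14*c + s*(14*c - 12) - 12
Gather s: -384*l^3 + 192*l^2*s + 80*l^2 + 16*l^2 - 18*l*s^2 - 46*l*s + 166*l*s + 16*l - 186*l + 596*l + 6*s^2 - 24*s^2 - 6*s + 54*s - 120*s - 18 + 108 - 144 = -384*l^3 + 96*l^2 + 426*l + s^2*(-18*l - 18) + s*(192*l^2 + 120*l - 72) - 54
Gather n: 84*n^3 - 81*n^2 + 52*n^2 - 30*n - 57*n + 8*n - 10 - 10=84*n^3 - 29*n^2 - 79*n - 20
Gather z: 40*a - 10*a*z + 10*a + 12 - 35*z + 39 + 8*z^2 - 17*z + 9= 50*a + 8*z^2 + z*(-10*a - 52) + 60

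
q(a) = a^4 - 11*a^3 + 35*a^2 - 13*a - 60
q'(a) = 4*a^3 - 33*a^2 + 70*a - 13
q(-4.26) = 1810.28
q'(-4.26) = -1219.31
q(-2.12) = 249.87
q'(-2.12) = -347.83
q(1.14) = -43.94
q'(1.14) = 29.84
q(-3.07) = 716.89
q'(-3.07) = -654.66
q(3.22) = 1.29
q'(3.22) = 3.79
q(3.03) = 0.23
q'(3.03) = 7.40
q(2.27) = -11.27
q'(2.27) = 22.64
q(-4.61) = 2273.10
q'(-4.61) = -1428.91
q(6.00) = 42.00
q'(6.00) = 83.00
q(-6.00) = 4950.00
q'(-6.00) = -2485.00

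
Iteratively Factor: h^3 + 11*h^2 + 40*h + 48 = (h + 3)*(h^2 + 8*h + 16) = (h + 3)*(h + 4)*(h + 4)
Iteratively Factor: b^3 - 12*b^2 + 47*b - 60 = (b - 3)*(b^2 - 9*b + 20) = (b - 5)*(b - 3)*(b - 4)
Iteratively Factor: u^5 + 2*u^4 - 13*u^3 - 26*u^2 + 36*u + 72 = (u + 2)*(u^4 - 13*u^2 + 36) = (u + 2)*(u + 3)*(u^3 - 3*u^2 - 4*u + 12) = (u - 2)*(u + 2)*(u + 3)*(u^2 - u - 6) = (u - 3)*(u - 2)*(u + 2)*(u + 3)*(u + 2)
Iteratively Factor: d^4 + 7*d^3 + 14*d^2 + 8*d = (d + 4)*(d^3 + 3*d^2 + 2*d) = d*(d + 4)*(d^2 + 3*d + 2) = d*(d + 1)*(d + 4)*(d + 2)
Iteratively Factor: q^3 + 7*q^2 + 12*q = (q + 4)*(q^2 + 3*q) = q*(q + 4)*(q + 3)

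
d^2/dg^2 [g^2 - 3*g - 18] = 2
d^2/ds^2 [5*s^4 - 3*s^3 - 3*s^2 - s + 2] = 60*s^2 - 18*s - 6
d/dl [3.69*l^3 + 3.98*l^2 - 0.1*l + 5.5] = 11.07*l^2 + 7.96*l - 0.1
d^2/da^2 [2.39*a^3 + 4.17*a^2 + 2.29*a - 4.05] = 14.34*a + 8.34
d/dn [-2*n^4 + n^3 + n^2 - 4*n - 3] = -8*n^3 + 3*n^2 + 2*n - 4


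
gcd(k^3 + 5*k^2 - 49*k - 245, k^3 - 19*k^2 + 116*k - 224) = k - 7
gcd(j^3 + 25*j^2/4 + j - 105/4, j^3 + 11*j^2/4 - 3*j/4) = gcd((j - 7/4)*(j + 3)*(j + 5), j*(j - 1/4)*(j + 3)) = j + 3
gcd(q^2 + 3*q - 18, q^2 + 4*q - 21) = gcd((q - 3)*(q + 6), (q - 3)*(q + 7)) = q - 3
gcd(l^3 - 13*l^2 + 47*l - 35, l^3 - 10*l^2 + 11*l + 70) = l^2 - 12*l + 35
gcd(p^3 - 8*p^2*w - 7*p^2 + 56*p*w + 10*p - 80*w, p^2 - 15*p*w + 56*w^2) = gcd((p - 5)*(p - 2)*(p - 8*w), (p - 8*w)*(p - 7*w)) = p - 8*w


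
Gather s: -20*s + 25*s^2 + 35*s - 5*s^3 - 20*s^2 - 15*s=-5*s^3 + 5*s^2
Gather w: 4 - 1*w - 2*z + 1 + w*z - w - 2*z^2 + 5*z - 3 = w*(z - 2) - 2*z^2 + 3*z + 2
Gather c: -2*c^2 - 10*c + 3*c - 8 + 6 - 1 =-2*c^2 - 7*c - 3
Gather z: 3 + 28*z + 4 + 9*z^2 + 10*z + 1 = 9*z^2 + 38*z + 8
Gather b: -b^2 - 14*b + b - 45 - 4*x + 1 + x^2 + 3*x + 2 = -b^2 - 13*b + x^2 - x - 42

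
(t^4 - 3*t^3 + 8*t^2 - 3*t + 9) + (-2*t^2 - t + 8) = t^4 - 3*t^3 + 6*t^2 - 4*t + 17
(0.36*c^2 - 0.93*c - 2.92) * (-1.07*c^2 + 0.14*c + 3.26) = -0.3852*c^4 + 1.0455*c^3 + 4.1678*c^2 - 3.4406*c - 9.5192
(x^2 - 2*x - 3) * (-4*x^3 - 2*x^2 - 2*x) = -4*x^5 + 6*x^4 + 14*x^3 + 10*x^2 + 6*x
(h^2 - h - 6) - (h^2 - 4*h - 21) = 3*h + 15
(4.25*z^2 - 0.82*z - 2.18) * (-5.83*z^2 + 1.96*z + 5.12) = -24.7775*z^4 + 13.1106*z^3 + 32.8622*z^2 - 8.4712*z - 11.1616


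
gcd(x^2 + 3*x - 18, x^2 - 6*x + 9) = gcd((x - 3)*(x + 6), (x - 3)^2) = x - 3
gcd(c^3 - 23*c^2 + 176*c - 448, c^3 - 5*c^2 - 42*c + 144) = c - 8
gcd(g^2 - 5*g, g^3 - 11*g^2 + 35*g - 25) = g - 5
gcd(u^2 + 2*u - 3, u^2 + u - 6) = u + 3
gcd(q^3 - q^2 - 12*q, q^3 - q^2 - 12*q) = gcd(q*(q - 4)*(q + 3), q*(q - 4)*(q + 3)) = q^3 - q^2 - 12*q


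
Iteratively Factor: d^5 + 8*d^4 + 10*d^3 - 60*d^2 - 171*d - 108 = (d + 1)*(d^4 + 7*d^3 + 3*d^2 - 63*d - 108) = (d + 1)*(d + 3)*(d^3 + 4*d^2 - 9*d - 36) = (d + 1)*(d + 3)*(d + 4)*(d^2 - 9) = (d - 3)*(d + 1)*(d + 3)*(d + 4)*(d + 3)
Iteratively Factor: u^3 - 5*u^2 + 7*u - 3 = (u - 3)*(u^2 - 2*u + 1) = (u - 3)*(u - 1)*(u - 1)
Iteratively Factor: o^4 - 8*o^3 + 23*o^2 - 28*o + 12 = (o - 1)*(o^3 - 7*o^2 + 16*o - 12) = (o - 3)*(o - 1)*(o^2 - 4*o + 4) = (o - 3)*(o - 2)*(o - 1)*(o - 2)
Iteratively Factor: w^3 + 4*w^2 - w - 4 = (w - 1)*(w^2 + 5*w + 4) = (w - 1)*(w + 4)*(w + 1)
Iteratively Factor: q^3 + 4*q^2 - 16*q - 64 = (q - 4)*(q^2 + 8*q + 16) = (q - 4)*(q + 4)*(q + 4)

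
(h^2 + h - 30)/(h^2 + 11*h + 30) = (h - 5)/(h + 5)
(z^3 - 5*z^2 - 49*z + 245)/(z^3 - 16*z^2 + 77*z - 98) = (z^2 + 2*z - 35)/(z^2 - 9*z + 14)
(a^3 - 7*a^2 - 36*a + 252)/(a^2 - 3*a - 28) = (a^2 - 36)/(a + 4)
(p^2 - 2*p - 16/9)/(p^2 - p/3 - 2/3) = (p - 8/3)/(p - 1)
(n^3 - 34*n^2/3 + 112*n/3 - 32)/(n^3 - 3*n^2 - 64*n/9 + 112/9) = 3*(n - 6)/(3*n + 7)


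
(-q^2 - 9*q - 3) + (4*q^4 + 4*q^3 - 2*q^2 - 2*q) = 4*q^4 + 4*q^3 - 3*q^2 - 11*q - 3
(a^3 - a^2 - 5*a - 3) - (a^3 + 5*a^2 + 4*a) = -6*a^2 - 9*a - 3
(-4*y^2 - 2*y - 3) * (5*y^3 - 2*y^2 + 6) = -20*y^5 - 2*y^4 - 11*y^3 - 18*y^2 - 12*y - 18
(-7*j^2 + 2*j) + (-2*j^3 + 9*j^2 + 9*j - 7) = -2*j^3 + 2*j^2 + 11*j - 7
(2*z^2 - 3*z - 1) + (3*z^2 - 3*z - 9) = 5*z^2 - 6*z - 10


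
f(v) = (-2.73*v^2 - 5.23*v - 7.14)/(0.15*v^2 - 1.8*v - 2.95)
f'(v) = (1.8 - 0.3*v)*(-2.73*v^2 - 5.23*v - 7.14)/(0.15*v^2 - 1.8*v - 2.95)^2 + (-5.46*v - 5.23)/(0.15*v^2 - 1.8*v - 2.95) = (5.6985*v^2 + 18.249*v + 2.5765)/(0.0225*v^4 - 0.54*v^3 + 2.355*v^2 + 10.62*v + 8.7025)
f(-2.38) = -4.65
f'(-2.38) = -1.80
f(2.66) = 6.05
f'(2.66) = 2.05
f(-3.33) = -4.25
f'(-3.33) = 0.23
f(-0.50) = 2.59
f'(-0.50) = -1.26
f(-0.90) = 3.84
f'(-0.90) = -6.32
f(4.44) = 10.54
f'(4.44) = 3.07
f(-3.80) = -4.41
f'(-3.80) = 0.42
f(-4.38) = -4.69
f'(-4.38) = 0.52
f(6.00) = 16.38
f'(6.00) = 4.55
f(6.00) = 16.38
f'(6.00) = 4.55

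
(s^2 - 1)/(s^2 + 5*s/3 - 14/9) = 9*(s^2 - 1)/(9*s^2 + 15*s - 14)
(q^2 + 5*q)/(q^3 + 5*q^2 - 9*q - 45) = q/(q^2 - 9)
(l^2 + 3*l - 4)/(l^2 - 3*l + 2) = (l + 4)/(l - 2)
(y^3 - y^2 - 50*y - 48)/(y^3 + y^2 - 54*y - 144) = (y + 1)/(y + 3)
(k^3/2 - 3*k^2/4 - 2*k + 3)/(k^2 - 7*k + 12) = (2*k^3 - 3*k^2 - 8*k + 12)/(4*(k^2 - 7*k + 12))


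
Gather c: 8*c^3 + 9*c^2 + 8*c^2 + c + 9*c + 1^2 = 8*c^3 + 17*c^2 + 10*c + 1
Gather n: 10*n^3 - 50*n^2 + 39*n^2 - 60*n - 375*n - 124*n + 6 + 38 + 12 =10*n^3 - 11*n^2 - 559*n + 56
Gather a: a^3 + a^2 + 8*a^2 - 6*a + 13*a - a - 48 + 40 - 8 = a^3 + 9*a^2 + 6*a - 16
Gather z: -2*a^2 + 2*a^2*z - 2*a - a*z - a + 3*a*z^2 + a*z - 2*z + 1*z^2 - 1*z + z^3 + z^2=-2*a^2 - 3*a + z^3 + z^2*(3*a + 2) + z*(2*a^2 - 3)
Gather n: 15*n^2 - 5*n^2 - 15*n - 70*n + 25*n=10*n^2 - 60*n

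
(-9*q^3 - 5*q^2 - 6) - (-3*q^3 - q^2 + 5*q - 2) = -6*q^3 - 4*q^2 - 5*q - 4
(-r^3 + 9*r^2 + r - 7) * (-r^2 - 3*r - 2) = r^5 - 6*r^4 - 26*r^3 - 14*r^2 + 19*r + 14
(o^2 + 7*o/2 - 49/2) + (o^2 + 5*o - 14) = 2*o^2 + 17*o/2 - 77/2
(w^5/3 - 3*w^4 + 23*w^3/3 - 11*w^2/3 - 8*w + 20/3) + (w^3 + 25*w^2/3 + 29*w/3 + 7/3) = w^5/3 - 3*w^4 + 26*w^3/3 + 14*w^2/3 + 5*w/3 + 9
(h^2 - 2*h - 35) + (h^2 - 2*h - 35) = 2*h^2 - 4*h - 70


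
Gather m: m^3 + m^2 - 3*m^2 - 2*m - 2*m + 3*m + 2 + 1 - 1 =m^3 - 2*m^2 - m + 2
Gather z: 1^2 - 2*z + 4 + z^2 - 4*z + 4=z^2 - 6*z + 9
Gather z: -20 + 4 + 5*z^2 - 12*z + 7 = 5*z^2 - 12*z - 9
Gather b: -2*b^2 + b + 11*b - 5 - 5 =-2*b^2 + 12*b - 10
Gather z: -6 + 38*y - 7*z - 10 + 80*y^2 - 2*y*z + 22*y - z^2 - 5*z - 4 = 80*y^2 + 60*y - z^2 + z*(-2*y - 12) - 20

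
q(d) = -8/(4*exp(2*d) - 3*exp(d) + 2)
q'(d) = -8*(-8*exp(2*d) + 3*exp(d))/(4*exp(2*d) - 3*exp(d) + 2)^2 = (64*exp(d) - 24)*exp(d)/(4*exp(2*d) - 3*exp(d) + 2)^2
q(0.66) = -0.72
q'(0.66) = 1.55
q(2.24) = -0.02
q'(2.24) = 0.05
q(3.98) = -0.00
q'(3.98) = 0.00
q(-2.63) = -4.43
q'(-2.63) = -0.43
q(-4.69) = -4.06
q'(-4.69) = -0.06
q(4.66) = -0.00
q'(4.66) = 0.00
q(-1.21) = -5.48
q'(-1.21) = -0.69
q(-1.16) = -5.51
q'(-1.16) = -0.58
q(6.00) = 0.00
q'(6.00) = 0.00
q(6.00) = 0.00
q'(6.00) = 0.00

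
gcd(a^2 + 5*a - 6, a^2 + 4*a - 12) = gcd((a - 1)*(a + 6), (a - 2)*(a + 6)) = a + 6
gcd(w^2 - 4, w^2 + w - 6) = w - 2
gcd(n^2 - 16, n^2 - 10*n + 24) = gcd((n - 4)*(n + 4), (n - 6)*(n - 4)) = n - 4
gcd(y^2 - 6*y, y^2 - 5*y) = y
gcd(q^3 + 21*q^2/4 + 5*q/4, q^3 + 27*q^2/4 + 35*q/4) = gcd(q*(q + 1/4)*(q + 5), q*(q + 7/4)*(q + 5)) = q^2 + 5*q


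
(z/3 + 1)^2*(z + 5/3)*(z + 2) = z^4/9 + 29*z^3/27 + 103*z^2/27 + 53*z/9 + 10/3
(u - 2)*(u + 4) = u^2 + 2*u - 8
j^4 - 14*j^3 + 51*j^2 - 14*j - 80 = (j - 8)*(j - 5)*(j - 2)*(j + 1)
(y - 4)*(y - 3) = y^2 - 7*y + 12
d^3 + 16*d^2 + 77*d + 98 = (d + 2)*(d + 7)^2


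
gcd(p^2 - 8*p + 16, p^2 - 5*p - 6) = 1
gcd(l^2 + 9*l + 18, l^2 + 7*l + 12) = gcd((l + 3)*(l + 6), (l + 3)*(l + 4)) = l + 3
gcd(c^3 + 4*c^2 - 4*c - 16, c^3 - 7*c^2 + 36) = c + 2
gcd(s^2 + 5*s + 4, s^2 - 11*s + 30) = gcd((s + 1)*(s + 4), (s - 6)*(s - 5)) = 1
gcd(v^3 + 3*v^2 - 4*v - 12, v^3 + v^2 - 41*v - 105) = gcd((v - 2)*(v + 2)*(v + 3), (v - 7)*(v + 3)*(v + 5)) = v + 3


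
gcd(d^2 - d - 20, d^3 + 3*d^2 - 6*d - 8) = d + 4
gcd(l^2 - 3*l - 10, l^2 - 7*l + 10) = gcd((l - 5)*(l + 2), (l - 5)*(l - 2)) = l - 5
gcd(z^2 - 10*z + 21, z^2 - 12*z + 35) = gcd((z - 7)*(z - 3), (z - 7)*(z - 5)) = z - 7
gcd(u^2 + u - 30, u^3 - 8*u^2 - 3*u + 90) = u - 5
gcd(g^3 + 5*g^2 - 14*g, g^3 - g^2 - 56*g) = g^2 + 7*g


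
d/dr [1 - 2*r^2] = -4*r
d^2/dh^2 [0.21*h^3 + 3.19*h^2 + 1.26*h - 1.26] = 1.26*h + 6.38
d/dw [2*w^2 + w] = 4*w + 1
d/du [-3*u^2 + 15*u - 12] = 15 - 6*u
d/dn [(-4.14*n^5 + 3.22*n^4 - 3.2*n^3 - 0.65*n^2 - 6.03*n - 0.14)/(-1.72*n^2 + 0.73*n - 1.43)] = (21.3624*n^6 - 23.1656*n^5 + 42.1568*n^4 - 23.0904*n^3 + 2.8819*n^2 + 1.3774*n + 8.7251)/(2.9584*n^4 - 2.5112*n^3 + 5.4521*n^2 - 2.0878*n + 2.0449)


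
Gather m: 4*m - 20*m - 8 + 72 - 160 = -16*m - 96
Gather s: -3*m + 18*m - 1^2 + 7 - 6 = 15*m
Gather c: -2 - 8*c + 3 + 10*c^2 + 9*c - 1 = 10*c^2 + c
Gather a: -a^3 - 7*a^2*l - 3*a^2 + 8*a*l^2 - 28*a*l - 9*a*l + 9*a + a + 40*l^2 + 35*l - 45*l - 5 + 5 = -a^3 + a^2*(-7*l - 3) + a*(8*l^2 - 37*l + 10) + 40*l^2 - 10*l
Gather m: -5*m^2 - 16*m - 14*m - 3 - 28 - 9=-5*m^2 - 30*m - 40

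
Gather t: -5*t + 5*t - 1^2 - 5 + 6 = 0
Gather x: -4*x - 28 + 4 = -4*x - 24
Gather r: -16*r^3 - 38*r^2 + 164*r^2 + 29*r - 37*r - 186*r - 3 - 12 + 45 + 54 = -16*r^3 + 126*r^2 - 194*r + 84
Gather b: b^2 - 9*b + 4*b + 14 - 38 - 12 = b^2 - 5*b - 36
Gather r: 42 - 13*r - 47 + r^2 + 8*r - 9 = r^2 - 5*r - 14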